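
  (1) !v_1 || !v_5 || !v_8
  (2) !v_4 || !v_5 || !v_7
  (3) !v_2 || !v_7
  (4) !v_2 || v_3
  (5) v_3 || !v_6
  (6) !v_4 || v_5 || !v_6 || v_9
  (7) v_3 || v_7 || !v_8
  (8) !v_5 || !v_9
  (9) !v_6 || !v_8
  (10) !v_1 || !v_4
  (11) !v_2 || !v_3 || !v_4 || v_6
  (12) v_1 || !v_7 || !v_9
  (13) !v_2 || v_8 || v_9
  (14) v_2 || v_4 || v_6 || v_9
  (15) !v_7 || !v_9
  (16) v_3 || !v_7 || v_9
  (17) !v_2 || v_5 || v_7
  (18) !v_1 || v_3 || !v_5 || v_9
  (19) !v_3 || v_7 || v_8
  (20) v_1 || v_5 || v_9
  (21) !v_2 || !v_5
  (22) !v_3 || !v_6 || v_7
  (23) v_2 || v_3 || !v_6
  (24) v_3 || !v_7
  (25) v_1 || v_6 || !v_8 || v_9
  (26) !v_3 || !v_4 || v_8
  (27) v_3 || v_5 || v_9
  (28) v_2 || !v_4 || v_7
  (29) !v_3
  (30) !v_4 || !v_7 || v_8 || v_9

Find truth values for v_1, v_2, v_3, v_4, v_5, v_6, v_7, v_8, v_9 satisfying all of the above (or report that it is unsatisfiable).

Unit clause (!v_3) forces v_3 = False.
In (!v_2 || v_3) only !v_2 is left, so v_2 = False.
In (v_3 || !v_6) only !v_6 is left, so v_6 = False.
In (v_3 || !v_7) only !v_7 is left, so v_7 = False.
In (v_2 || !v_4 || v_7) only !v_4 is left, so v_4 = False.
In (v_3 || v_7 || !v_8) only !v_8 is left, so v_8 = False.
In (v_2 || v_4 || v_6 || v_9) only v_9 is left, so v_9 = True.
In (!v_5 || !v_9) only !v_5 is left, so v_5 = False.
Set v_1 = True.
All clauses satisfied.

v_1 = True; v_2 = False; v_3 = False; v_4 = False; v_5 = False; v_6 = False; v_7 = False; v_8 = False; v_9 = True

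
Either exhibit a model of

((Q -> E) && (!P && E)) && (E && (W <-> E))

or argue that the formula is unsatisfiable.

E = True, Q = False, P = False, W = True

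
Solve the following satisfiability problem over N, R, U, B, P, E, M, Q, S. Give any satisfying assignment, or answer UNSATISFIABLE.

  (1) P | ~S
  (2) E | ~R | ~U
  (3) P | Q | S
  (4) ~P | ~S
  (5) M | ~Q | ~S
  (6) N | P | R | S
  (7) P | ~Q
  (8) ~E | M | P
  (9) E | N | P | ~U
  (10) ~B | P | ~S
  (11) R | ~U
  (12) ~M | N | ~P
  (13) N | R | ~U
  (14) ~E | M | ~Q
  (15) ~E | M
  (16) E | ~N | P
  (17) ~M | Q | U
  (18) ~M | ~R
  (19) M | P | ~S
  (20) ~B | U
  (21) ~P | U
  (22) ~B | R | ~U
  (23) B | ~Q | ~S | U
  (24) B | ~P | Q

Case U = True:
  (R | ~U) forces R = True.
  (E | ~R | ~U) forces E = True.
  (~E | M) forces M = True.
  Clause (~M | ~R) is falsified — contradiction.
Case U = False:
  (~B | U) forces B = False.
  (~P | U) forces P = False.
  (P | ~S) forces S = False.
  (P | Q | S) forces Q = True.
  Clause (P | ~Q) is falsified — contradiction.
Both cases fail, so the formula is unsatisfiable.

Unsatisfiable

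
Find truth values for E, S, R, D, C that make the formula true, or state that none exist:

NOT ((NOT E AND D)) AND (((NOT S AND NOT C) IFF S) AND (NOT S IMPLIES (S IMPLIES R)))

E = True, S = False, R = True, D = False, C = True

  NOT ((NOT E AND D)) = True
    NOT E AND D = False
      NOT E = False
  ((NOT S AND NOT C) IFF S) AND (NOT S IMPLIES (S IMPLIES R)) = True
    (NOT S AND NOT C) IFF S = True
      NOT S AND NOT C = False
        NOT S = True
        NOT C = False
    NOT S IMPLIES (S IMPLIES R) = True
      NOT S = True
      S IMPLIES R = True
Both conjuncts True, so the formula holds.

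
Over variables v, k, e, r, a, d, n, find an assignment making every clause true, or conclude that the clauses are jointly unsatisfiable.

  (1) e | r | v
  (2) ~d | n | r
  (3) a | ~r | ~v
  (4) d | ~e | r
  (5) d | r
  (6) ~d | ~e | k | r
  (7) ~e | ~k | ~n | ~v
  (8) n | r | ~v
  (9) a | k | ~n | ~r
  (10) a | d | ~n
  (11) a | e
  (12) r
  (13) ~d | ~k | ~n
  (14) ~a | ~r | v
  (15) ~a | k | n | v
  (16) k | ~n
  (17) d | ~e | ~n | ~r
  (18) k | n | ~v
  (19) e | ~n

Unit clause (r) forces r = True.
Set v = False.
  then (~a | ~r | v) forces a = False.
  then (a | e) forces e = True.
Set k = True.
Set d = False.
  then (a | d | ~n) forces n = False.
All clauses satisfied.

v=F, k=T, e=T, r=T, a=F, d=F, n=F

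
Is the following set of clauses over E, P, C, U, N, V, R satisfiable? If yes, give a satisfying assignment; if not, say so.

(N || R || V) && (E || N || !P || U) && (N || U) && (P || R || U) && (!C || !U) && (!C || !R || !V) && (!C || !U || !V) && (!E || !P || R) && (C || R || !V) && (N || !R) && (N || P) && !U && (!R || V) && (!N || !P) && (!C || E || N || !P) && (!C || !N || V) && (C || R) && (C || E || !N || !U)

E: False, P: False, C: False, U: False, N: True, V: True, R: True

Unit clause (!U) forces U = False.
In (N || U) only N is left, so N = True.
In (!N || !P) only !P is left, so P = False.
In (P || R || U) only R is left, so R = True.
In (!R || V) only V is left, so V = True.
In (!C || !R || !V) only !C is left, so C = False.
Set E = False.
All clauses satisfied.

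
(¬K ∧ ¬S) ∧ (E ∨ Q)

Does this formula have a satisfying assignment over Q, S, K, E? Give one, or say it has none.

Q = False, S = False, K = False, E = True

  ¬K ∧ ¬S = True
    ¬K = True
    ¬S = True
  E ∨ Q = True
Both conjuncts True, so the formula holds.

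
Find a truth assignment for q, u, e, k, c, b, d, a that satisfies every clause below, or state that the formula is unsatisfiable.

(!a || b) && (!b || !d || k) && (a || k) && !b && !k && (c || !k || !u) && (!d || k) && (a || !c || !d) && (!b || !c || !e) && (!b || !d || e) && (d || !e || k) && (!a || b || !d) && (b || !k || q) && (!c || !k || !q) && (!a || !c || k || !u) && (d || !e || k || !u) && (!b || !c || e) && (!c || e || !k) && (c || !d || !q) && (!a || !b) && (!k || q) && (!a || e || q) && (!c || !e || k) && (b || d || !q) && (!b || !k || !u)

The formula is unsatisfiable.

Case k = True:
  Clause (!k) is falsified — contradiction.
Case k = False:
  (a || k) forces a = True.
  (!a || b) forces b = True.
  Clause (!b) is falsified — contradiction.
Both cases fail, so the formula is unsatisfiable.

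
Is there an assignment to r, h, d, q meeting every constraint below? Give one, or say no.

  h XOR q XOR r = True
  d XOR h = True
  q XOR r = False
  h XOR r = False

r: True; h: True; d: False; q: True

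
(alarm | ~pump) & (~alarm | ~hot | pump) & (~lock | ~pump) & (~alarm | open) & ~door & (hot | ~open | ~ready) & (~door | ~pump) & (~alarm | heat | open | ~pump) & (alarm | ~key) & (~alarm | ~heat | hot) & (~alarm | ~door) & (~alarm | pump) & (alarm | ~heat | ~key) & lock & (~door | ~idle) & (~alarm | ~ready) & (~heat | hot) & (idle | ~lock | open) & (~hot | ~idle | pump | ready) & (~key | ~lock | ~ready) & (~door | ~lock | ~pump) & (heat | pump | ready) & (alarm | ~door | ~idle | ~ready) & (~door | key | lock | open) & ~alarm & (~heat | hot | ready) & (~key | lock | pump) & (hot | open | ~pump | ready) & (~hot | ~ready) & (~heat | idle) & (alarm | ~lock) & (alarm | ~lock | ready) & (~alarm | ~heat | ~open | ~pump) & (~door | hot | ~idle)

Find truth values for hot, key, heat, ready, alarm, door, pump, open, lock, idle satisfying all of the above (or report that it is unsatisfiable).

The formula is unsatisfiable.

Case door = True:
  Clause (~door) is falsified — contradiction.
Case door = False:
  (lock) forces lock = True.
  (~lock | ~pump) forces pump = False.
  (~alarm | pump) forces alarm = False.
  Clause (alarm | ~lock) is falsified — contradiction.
Both cases fail, so the formula is unsatisfiable.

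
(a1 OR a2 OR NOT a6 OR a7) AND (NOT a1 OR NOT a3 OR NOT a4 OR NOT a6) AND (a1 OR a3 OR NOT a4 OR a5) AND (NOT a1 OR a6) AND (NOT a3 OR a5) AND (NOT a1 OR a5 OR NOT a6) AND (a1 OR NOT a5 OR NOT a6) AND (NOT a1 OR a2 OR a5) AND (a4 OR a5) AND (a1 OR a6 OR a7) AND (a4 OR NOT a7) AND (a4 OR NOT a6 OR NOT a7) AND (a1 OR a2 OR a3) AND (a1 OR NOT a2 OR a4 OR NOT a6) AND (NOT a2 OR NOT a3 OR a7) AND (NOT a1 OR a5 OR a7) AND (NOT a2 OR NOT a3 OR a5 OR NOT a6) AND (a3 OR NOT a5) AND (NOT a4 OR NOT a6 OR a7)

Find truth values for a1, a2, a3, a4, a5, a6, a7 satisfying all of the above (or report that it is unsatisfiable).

a1 = False, a2 = False, a3 = True, a4 = True, a5 = True, a6 = False, a7 = True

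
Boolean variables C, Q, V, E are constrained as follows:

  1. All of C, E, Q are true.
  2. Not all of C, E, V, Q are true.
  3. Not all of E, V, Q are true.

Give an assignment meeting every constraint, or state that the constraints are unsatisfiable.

C=T; Q=T; V=F; E=T

  (1) {C, E, Q}: all 3 true ✓
  (2) {C, E, V, Q}: 3/4 true — not all ✓
  (3) {E, V, Q}: 2/3 true — not all ✓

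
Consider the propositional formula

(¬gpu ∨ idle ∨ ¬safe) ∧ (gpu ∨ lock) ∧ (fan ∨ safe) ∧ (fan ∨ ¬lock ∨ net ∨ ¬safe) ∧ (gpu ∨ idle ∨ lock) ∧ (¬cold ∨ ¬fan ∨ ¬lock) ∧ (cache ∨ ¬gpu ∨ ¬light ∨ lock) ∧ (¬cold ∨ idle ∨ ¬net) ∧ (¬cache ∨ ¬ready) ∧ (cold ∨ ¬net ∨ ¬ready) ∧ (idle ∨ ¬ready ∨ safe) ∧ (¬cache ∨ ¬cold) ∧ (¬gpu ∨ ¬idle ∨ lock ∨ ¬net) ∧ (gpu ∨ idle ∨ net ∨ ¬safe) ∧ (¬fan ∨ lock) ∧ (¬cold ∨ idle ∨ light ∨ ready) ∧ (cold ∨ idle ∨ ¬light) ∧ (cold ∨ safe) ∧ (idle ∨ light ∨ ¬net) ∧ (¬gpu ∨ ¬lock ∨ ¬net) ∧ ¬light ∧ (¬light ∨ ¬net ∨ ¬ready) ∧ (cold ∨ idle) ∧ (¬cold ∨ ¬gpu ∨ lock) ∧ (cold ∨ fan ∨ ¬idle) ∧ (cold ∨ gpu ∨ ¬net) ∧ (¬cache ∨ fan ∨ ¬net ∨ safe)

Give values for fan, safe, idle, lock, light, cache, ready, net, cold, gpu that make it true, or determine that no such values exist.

Unit clause (¬light) forces light = False.
Set fan = True.
  then (¬fan ∨ lock) forces lock = True.
  then (¬cold ∨ ¬fan ∨ ¬lock) forces cold = False.
  then (cold ∨ safe) forces safe = True.
  then (cold ∨ idle) forces idle = True.
Set cache = False.
Set ready = False.
Try net = True:
  (¬gpu ∨ ¬lock ∨ ¬net) forces gpu = False.
  clause (cold ∨ gpu ∨ ¬net) is falsified — backtrack.
So net = False.
Set gpu = False.
All clauses satisfied.

fan = True, safe = True, idle = True, lock = True, light = False, cache = False, ready = False, net = False, cold = False, gpu = False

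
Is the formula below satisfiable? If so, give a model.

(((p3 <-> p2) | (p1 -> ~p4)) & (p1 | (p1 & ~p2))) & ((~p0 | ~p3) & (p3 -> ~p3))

p0 = False, p1 = True, p2 = False, p3 = False, p4 = False

  ((p3 <-> p2) | (p1 -> ~p4)) & (p1 | (p1 & ~p2)) = True
    (p3 <-> p2) | (p1 -> ~p4) = True
      p3 <-> p2 = True
      p1 -> ~p4 = True
        ~p4 = True
    p1 | (p1 & ~p2) = True
      p1 & ~p2 = True
        ~p2 = True
  (~p0 | ~p3) & (p3 -> ~p3) = True
    ~p0 | ~p3 = True
      ~p0 = True
      ~p3 = True
    p3 -> ~p3 = True
      ~p3 = True
Both conjuncts True, so the formula holds.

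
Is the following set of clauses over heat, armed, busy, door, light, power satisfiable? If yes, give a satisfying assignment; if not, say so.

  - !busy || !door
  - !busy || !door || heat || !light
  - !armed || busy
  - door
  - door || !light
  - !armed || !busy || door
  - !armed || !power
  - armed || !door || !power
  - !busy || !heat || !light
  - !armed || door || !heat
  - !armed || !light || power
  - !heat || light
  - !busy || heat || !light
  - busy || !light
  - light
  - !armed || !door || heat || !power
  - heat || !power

Case light = True:
  (door) forces door = True.
  (!busy || !door) forces busy = False.
  Clause (busy || !light) is falsified — contradiction.
Case light = False:
  Clause (light) is falsified — contradiction.
Both cases fail, so the formula is unsatisfiable.

Unsatisfiable — no assignment works.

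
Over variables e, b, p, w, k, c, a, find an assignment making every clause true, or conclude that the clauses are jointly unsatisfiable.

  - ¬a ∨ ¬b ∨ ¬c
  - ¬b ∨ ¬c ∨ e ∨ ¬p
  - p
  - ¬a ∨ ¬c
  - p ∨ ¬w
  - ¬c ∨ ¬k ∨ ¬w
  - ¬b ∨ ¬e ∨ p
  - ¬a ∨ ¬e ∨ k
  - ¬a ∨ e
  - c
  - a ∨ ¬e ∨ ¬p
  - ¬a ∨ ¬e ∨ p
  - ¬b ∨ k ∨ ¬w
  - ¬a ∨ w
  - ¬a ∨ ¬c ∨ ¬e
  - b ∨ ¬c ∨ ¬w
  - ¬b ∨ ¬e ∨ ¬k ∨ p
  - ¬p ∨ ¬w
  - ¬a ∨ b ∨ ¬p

e=F, b=F, p=T, w=F, k=F, c=T, a=F

Unit clause (p) forces p = True.
Unit clause (c) forces c = True.
In (¬p ∨ ¬w) only ¬w is left, so w = False.
In (¬a ∨ ¬c) only ¬a is left, so a = False.
In (a ∨ ¬e ∨ ¬p) only ¬e is left, so e = False.
In (¬b ∨ ¬c ∨ e ∨ ¬p) only ¬b is left, so b = False.
Set k = False.
All clauses satisfied.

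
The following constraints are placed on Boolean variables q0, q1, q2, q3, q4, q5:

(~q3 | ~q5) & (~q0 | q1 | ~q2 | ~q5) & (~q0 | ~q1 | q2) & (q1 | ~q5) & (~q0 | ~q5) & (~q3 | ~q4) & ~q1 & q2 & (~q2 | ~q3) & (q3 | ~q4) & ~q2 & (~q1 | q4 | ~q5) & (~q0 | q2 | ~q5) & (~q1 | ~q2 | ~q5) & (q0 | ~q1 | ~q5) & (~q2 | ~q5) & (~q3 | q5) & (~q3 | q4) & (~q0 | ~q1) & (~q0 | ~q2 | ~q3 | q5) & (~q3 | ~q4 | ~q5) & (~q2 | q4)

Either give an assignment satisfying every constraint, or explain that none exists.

Case q2 = True:
  Clause (~q2) is falsified — contradiction.
Case q2 = False:
  Clause (q2) is falsified — contradiction.
Both cases fail, so the formula is unsatisfiable.

No satisfying assignment exists.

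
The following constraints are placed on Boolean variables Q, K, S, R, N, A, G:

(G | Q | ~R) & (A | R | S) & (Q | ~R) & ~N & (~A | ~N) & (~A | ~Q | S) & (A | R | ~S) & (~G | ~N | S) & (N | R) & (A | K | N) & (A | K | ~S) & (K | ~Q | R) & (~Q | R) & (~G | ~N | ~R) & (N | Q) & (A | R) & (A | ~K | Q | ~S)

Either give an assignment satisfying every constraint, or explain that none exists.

Unit clause (~N) forces N = False.
In (N | R) only R is left, so R = True.
In (N | Q) only Q is left, so Q = True.
Set K = False.
  then (A | K | N) forces A = True.
  then (~A | ~Q | S) forces S = True.
Set G = True.
All clauses satisfied.

Q=T; K=F; S=T; R=T; N=F; A=T; G=T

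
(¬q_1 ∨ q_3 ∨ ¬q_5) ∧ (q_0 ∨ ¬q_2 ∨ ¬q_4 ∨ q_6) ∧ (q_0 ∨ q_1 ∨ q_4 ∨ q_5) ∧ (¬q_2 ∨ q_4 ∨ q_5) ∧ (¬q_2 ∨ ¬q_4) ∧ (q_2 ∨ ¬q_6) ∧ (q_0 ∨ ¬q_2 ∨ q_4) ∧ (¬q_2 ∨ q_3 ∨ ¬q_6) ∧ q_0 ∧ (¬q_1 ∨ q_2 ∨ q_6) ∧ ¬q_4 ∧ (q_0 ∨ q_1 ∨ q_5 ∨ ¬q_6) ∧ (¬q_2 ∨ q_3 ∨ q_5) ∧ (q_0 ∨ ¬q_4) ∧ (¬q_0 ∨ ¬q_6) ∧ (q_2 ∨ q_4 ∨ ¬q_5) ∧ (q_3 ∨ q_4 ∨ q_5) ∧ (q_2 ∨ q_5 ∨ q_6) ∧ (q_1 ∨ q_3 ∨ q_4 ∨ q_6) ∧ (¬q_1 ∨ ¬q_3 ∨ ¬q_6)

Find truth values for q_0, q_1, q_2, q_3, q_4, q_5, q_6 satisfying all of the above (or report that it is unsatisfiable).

q_0=T, q_1=F, q_2=T, q_3=T, q_4=F, q_5=T, q_6=F

Unit clause (q_0) forces q_0 = True.
Unit clause (¬q_4) forces q_4 = False.
In (¬q_0 ∨ ¬q_6) only ¬q_6 is left, so q_6 = False.
Set q_1 = False.
  then (q_1 ∨ q_3 ∨ q_4 ∨ q_6) forces q_3 = True.
Try q_2 = False:
  (q_2 ∨ q_4 ∨ ¬q_5) forces q_5 = False.
  clause (q_2 ∨ q_5 ∨ q_6) is falsified — backtrack.
So q_2 = True.
  then (¬q_2 ∨ q_4 ∨ q_5) forces q_5 = True.
All clauses satisfied.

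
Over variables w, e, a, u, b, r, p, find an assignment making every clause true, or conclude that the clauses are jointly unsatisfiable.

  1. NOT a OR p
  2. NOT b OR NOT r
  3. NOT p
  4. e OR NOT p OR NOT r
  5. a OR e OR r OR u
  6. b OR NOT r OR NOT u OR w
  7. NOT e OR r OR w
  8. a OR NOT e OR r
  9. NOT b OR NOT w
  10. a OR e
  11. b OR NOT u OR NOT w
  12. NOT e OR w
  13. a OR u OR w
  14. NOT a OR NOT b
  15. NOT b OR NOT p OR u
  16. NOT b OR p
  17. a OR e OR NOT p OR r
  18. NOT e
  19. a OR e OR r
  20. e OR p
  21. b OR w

UNSATISFIABLE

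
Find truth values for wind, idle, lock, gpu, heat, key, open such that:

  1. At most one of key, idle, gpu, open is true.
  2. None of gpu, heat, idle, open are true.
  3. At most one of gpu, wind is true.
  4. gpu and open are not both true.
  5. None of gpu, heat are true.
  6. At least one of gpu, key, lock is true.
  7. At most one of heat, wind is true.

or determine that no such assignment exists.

wind=F, idle=F, lock=T, gpu=F, heat=F, key=F, open=F

  (1) {key, idle, gpu, open}: 0 true — at most one ✓
  (2) {gpu, heat, idle, open}: 0 true — none ✓
  (3) {gpu, wind}: 0 true — at most one ✓
  (4) gpu=F, open=F — not both ✓
  (5) {gpu, heat}: 0 true — none ✓
  (6) {gpu, key, lock}: 1 true — at least one ✓
  (7) {heat, wind}: 0 true — at most one ✓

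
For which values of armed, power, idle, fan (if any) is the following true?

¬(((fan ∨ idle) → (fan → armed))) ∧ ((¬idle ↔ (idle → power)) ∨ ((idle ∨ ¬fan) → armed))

armed = False, power = False, idle = False, fan = True

  ¬(((fan ∨ idle) → (fan → armed))) = True
    (fan ∨ idle) → (fan → armed) = False
      fan ∨ idle = True
      fan → armed = False
  (¬idle ↔ (idle → power)) ∨ ((idle ∨ ¬fan) → armed) = True
    ¬idle ↔ (idle → power) = True
      ¬idle = True
      idle → power = True
    (idle ∨ ¬fan) → armed = True
      idle ∨ ¬fan = False
        ¬fan = False
Both conjuncts True, so the formula holds.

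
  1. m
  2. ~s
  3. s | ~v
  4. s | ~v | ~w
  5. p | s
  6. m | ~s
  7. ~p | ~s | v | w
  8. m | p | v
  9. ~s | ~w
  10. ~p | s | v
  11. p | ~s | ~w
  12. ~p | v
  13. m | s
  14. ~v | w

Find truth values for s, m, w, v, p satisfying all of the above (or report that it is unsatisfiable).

Case s = True:
  Clause (~s) is falsified — contradiction.
Case s = False:
  (m) forces m = True.
  (s | ~v) forces v = False.
  (p | s) forces p = True.
  Clause (~p | s | v) is falsified — contradiction.
Both cases fail, so the formula is unsatisfiable.

Unsatisfiable — no assignment works.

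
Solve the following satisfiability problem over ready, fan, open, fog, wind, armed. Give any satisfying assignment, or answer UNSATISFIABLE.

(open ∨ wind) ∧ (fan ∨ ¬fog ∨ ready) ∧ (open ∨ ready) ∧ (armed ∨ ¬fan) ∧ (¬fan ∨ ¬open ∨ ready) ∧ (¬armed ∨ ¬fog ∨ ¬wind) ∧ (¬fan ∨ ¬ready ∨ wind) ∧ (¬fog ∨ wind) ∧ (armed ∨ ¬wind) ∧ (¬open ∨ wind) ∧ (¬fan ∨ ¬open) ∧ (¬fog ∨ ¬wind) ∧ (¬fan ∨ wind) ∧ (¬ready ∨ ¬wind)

ready: False, fan: False, open: True, fog: False, wind: True, armed: True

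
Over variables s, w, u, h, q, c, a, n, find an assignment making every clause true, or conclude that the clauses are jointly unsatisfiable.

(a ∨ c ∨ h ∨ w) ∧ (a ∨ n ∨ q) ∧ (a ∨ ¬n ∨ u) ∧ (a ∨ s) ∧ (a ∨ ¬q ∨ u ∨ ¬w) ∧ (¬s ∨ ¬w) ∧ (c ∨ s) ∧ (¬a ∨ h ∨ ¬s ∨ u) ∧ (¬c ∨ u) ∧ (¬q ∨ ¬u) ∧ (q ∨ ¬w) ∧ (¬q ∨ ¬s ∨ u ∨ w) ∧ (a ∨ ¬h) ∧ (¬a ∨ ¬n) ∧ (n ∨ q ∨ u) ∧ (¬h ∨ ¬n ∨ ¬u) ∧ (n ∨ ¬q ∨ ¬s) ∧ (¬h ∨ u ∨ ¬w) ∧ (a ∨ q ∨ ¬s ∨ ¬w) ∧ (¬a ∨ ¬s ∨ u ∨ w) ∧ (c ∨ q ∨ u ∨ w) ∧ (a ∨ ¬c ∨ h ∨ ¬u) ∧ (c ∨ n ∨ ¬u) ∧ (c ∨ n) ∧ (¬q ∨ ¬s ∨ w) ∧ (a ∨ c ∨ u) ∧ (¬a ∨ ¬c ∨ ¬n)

s: False; w: False; u: True; h: True; q: False; c: True; a: True; n: False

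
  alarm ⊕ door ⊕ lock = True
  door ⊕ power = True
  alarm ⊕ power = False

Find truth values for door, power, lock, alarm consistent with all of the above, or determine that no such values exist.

door = False, power = True, lock = False, alarm = True

alarm ⊕ door ⊕ lock = T ⊕ F ⊕ F = True ✓
door ⊕ power = F ⊕ T = True ✓
alarm ⊕ power = T ⊕ T = False ✓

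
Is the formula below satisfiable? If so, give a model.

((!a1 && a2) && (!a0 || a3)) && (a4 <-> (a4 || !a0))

a0=F, a1=F, a2=T, a3=T, a4=T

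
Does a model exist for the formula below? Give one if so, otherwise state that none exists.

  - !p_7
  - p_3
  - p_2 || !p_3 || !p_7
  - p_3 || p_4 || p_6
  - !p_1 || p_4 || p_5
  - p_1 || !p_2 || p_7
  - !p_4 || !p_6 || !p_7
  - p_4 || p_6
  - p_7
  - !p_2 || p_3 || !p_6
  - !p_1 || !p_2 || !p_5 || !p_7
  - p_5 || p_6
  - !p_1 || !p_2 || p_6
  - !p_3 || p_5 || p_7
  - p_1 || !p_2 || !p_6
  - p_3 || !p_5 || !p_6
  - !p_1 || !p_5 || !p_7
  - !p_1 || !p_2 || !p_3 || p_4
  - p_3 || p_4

Case p_7 = True:
  Clause (!p_7) is falsified — contradiction.
Case p_7 = False:
  Clause (p_7) is falsified — contradiction.
Both cases fail, so the formula is unsatisfiable.

The formula is unsatisfiable.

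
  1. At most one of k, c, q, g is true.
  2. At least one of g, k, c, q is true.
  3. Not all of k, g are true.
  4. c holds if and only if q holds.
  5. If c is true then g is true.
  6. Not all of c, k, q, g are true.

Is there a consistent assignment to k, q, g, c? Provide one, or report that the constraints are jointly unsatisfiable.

k = False, q = False, g = True, c = False

  (1) {k, c, q, g}: 1 true — at most one ✓
  (2) {g, k, c, q}: 1 true — at least one ✓
  (3) {k, g}: 1/2 true — not all ✓
  (4) c=F, q=F — same ✓
  (5) c=F ⇒ g: vacuous ✓
  (6) {c, k, q, g}: 1/4 true — not all ✓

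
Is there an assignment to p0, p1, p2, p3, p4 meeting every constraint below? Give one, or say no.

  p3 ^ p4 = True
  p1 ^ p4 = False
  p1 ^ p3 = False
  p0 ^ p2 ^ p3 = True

Unsatisfiable

Adding constraints 1, 2, 3 mod 2: every variable appears an even number of times on the left, so the left side is 0.
But the right sides sum to 1 (mod 2). 0 ≠ 1 — the system is inconsistent.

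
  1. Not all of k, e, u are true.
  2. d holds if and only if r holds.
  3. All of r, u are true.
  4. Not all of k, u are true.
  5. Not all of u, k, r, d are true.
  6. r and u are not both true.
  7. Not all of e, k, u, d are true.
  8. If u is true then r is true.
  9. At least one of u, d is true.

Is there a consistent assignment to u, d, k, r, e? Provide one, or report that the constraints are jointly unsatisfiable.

UNSATISFIABLE

Case u = True:
  (3) forces r = True.
  Constraint (6) is violated (r=T, u=T) — contradiction.
Case u = False:
  Constraint (3) is violated (u=F) — contradiction.
Both cases fail — unsatisfiable.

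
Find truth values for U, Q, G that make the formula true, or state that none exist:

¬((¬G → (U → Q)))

U: True, Q: False, G: False

  ¬((¬G → (U → Q))) = True
    ¬G → (U → Q) = False
      ¬G = True
      U → Q = False
The formula evaluates to True.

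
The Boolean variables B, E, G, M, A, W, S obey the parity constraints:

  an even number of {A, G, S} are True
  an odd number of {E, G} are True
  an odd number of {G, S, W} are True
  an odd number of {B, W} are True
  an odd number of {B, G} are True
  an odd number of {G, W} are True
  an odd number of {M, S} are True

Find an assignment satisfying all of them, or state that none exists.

Unsatisfiable

Adding constraints 4, 5, 6 mod 2: every variable appears an even number of times on the left, so the left side is 0.
But the right sides sum to 1 (mod 2). 0 ≠ 1 — the system is inconsistent.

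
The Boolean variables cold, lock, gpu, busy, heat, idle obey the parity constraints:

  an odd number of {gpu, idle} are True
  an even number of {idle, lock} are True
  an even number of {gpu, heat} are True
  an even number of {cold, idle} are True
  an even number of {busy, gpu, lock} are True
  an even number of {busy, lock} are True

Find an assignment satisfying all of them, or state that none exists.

cold=T, lock=T, gpu=F, busy=T, heat=F, idle=T

{gpu, idle}: 1 true → odd ✓
{idle, lock}: 2 true → even ✓
{gpu, heat}: 0 true → even ✓
{cold, idle}: 2 true → even ✓
{busy, gpu, lock}: 2 true → even ✓
{busy, lock}: 2 true → even ✓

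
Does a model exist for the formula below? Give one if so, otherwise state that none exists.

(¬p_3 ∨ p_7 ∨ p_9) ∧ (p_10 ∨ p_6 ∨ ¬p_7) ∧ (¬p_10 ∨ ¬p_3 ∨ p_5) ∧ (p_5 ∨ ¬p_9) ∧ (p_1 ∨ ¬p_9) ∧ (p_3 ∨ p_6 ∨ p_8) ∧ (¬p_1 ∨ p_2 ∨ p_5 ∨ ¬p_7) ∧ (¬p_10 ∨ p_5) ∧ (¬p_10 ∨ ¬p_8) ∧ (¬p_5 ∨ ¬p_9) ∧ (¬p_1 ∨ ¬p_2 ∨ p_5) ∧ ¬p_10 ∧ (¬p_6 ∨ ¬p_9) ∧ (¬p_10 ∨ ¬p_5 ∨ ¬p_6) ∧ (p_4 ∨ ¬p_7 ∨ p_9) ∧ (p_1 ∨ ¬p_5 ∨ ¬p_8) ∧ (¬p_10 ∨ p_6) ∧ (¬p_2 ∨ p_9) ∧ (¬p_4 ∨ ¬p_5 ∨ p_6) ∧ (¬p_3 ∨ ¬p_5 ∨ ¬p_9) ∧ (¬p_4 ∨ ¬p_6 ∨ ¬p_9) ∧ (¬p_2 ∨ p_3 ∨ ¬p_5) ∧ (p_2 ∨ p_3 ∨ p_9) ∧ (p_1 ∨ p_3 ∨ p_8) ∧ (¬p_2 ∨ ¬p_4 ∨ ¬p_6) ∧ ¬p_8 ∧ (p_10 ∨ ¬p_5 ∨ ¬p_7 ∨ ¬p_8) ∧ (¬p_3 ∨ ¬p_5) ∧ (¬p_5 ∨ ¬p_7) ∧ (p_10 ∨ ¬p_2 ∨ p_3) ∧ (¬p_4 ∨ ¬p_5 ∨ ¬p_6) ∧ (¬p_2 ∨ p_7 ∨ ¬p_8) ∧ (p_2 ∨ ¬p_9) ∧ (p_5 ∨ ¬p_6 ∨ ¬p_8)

Unit clause (¬p_10) forces p_10 = False.
Unit clause (¬p_8) forces p_8 = False.
Set p_1 = False.
  then (p_1 ∨ ¬p_9) forces p_9 = False.
  then (¬p_2 ∨ p_9) forces p_2 = False.
  then (p_2 ∨ p_3 ∨ p_9) forces p_3 = True.
  then (¬p_3 ∨ ¬p_5) forces p_5 = False.
  then (¬p_3 ∨ p_7 ∨ p_9) forces p_7 = True.
  then (p_10 ∨ p_6 ∨ ¬p_7) forces p_6 = True.
  then (p_4 ∨ ¬p_7 ∨ p_9) forces p_4 = True.
All clauses satisfied.

p_1 = False; p_2 = False; p_3 = True; p_4 = True; p_5 = False; p_6 = True; p_7 = True; p_8 = False; p_9 = False; p_10 = False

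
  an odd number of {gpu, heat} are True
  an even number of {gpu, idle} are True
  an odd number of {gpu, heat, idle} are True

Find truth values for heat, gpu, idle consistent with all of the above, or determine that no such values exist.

heat = True, gpu = False, idle = False

{gpu, heat}: 1 true → odd ✓
{gpu, idle}: 0 true → even ✓
{gpu, heat, idle}: 1 true → odd ✓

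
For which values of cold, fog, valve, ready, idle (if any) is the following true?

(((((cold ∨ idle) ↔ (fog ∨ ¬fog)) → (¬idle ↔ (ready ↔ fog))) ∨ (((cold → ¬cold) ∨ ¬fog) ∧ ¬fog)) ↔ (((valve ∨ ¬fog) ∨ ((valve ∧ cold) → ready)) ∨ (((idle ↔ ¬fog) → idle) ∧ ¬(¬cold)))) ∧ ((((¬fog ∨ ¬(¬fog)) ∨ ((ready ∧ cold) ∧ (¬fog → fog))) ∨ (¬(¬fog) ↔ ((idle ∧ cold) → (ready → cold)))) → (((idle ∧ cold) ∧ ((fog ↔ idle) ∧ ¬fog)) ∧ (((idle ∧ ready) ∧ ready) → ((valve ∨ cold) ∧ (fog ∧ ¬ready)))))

The conjunct (((¬fog ∨ ¬(¬fog)) ∨ ((ready ∧ cold) ∧ (¬fog → fog))) ∨ (¬(¬fog) ↔ ((idle ∧ cold) → (ready → cold)))) → (((idle ∧ cold) ∧ ((fog ↔ idle) ∧ ¬fog)) ∧ (((idle ∧ ready) ∧ ready) → ((valve ∨ cold) ∧ (fog ∧ ¬ready)))) is unsatisfiable on its own:
  fog = True: this becomes (True ∨ ((idle ∧ cold) → (ready → cold))) → (False ∧ (((idle ∧ ready) ∧ ready) → ((valve ∨ cold) ∧ ¬ready))) = False.
  fog = False: simplifies to ((idle ∧ cold) ∧ ¬idle) ∧ ¬(((idle ∧ ready) ∧ ready)).
    idle = True: the conjunct ¬idle is False.
    idle = False: the conjunct idle is False.
So the whole conjunction is unsatisfiable.

UNSATISFIABLE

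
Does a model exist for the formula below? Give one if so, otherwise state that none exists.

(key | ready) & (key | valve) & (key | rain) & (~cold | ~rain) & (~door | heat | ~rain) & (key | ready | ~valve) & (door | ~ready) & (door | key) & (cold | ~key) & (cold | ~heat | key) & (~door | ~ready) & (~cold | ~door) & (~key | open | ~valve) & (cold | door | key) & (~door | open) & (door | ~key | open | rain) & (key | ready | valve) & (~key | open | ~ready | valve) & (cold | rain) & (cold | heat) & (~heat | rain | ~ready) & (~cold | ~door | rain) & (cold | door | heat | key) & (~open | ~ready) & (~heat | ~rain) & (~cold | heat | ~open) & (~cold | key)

cold = True; open = True; heat = True; rain = False; valve = True; key = True; door = False; ready = False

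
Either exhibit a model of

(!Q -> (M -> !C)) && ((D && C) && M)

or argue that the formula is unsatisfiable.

D = True; C = True; Q = True; M = True

  !Q -> (M -> !C) = True
    !Q = False
    M -> !C = False
      !C = False
  (D && C) && M = True
    D && C = True
Both conjuncts True, so the formula holds.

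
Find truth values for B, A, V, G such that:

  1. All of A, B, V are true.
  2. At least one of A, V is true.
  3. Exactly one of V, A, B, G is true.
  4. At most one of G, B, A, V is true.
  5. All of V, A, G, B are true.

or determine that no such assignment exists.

Unsatisfiable — no assignment works.

Case B = True:
  (1) forces A = True.
  Constraint (3) is violated (A=T, B=T) — contradiction.
Case B = False:
  Constraint (1) is violated (B=F) — contradiction.
Both cases fail — unsatisfiable.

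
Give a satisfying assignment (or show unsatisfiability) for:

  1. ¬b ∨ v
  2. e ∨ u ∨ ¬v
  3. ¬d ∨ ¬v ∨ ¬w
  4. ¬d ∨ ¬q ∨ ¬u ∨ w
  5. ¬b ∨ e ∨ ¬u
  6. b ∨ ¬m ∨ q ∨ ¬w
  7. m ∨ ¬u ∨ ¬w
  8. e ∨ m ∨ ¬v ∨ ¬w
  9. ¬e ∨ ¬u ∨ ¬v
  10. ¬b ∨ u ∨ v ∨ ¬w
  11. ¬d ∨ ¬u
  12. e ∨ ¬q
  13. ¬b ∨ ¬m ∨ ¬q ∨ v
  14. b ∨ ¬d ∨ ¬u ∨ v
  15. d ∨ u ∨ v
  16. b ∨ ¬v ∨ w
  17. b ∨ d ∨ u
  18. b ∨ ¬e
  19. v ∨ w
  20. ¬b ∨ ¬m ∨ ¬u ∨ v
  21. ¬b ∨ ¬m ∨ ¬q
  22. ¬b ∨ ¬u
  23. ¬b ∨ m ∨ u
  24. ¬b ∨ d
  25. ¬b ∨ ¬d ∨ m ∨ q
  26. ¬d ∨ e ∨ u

m: True; d: True; v: True; q: False; e: True; w: False; u: False; b: True

Set m = True.
Set d = True.
  then (¬d ∨ ¬u) forces u = False.
  then (¬d ∨ e ∨ u) forces e = True.
  then (b ∨ ¬e) forces b = True.
  then (¬b ∨ ¬m ∨ ¬q) forces q = False.
  then (¬b ∨ v) forces v = True.
  then (¬d ∨ ¬v ∨ ¬w) forces w = False.
All clauses satisfied.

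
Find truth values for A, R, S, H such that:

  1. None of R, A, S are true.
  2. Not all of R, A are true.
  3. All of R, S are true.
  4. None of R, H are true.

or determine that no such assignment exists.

Case R = True:
  Constraint (1) is violated (R=T) — contradiction.
Case R = False:
  Constraint (3) is violated (R=F) — contradiction.
Both cases fail — unsatisfiable.

Unsatisfiable — no assignment works.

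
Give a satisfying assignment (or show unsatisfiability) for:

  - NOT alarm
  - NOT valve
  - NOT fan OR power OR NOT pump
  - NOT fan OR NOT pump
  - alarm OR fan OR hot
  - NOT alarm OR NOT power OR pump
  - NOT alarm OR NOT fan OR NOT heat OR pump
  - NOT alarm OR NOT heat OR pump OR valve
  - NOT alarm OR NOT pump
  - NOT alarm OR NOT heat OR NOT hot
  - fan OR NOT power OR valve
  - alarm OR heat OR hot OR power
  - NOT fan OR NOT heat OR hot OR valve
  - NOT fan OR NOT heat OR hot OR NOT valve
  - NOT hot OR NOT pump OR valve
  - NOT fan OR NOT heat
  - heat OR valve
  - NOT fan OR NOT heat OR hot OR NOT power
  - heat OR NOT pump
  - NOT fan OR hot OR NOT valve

Unit clause (NOT alarm) forces alarm = False.
Unit clause (NOT valve) forces valve = False.
In (heat OR valve) only heat is left, so heat = True.
In (NOT fan OR NOT heat) only NOT fan is left, so fan = False.
In (alarm OR fan OR hot) only hot is left, so hot = True.
In (fan OR NOT power OR valve) only NOT power is left, so power = False.
In (NOT hot OR NOT pump OR valve) only NOT pump is left, so pump = False.
All clauses satisfied.

power = False, hot = True, pump = False, alarm = False, valve = False, heat = True, fan = False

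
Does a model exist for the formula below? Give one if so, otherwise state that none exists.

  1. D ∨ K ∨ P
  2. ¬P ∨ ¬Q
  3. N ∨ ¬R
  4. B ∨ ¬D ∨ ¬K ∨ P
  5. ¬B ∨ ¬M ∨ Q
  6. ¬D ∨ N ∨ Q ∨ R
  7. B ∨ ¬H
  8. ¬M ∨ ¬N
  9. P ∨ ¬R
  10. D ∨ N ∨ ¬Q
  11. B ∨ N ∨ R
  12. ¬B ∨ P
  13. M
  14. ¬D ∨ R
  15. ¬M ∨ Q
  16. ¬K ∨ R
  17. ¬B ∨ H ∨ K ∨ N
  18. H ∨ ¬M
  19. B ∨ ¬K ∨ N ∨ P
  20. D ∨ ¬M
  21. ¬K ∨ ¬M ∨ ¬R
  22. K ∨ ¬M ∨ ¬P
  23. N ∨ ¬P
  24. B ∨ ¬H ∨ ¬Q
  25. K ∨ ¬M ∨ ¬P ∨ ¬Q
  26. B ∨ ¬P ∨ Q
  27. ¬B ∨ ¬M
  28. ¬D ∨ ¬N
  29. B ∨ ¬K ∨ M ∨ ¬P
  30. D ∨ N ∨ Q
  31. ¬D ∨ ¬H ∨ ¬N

The formula is unsatisfiable.

Case M = True:
  (¬M ∨ ¬N) forces N = False.
  (N ∨ ¬R) forces R = False.
  (B ∨ N ∨ R) forces B = True.
  Clause (¬B ∨ ¬M) is falsified — contradiction.
Case M = False:
  Clause (M) is falsified — contradiction.
Both cases fail, so the formula is unsatisfiable.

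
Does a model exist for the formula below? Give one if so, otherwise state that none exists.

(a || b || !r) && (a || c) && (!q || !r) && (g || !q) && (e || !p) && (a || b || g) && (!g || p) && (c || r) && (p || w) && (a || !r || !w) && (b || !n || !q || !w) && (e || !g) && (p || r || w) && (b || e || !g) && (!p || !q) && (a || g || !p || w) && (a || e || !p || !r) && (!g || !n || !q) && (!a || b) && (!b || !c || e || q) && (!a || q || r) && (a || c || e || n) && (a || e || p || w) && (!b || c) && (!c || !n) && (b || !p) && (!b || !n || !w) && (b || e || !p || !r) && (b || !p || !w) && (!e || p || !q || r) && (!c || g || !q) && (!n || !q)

n = False, q = False, w = True, b = True, p = True, e = True, a = True, c = True, g = False, r = True

Set n = False.
Set q = False.
Set w = True.
Set b = True.
  then (!b || c) forces c = True.
  then (!b || !c || e || q) forces e = True.
Set p = True.
Set a = True.
  then (!a || q || r) forces r = True.
Set g = False.
All clauses satisfied.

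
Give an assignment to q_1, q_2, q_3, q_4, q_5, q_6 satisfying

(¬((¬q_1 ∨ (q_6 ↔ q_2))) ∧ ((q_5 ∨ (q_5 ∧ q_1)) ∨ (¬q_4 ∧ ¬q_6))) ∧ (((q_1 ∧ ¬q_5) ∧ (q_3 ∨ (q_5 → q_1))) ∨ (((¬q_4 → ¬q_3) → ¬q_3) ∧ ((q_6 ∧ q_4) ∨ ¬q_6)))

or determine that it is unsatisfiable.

q_1 = True; q_2 = True; q_3 = True; q_4 = False; q_5 = False; q_6 = False

  ¬((¬q_1 ∨ (q_6 ↔ q_2))) ∧ ((q_5 ∨ (q_5 ∧ q_1)) ∨ (¬q_4 ∧ ¬q_6)) = True
    ¬((¬q_1 ∨ (q_6 ↔ q_2))) = True
      ¬q_1 ∨ (q_6 ↔ q_2) = False
        ¬q_1 = False
        q_6 ↔ q_2 = False
    (q_5 ∨ (q_5 ∧ q_1)) ∨ (¬q_4 ∧ ¬q_6) = True
      q_5 ∨ (q_5 ∧ q_1) = False
        q_5 ∧ q_1 = False
      ¬q_4 ∧ ¬q_6 = True
        ¬q_4 = True
        ¬q_6 = True
  ((q_1 ∧ ¬q_5) ∧ (q_3 ∨ (q_5 → q_1))) ∨ (((¬q_4 → ¬q_3) → ¬q_3) ∧ ((q_6 ∧ q_4) ∨ ¬q_6)) = True
    (q_1 ∧ ¬q_5) ∧ (q_3 ∨ (q_5 → q_1)) = True
      q_1 ∧ ¬q_5 = True
        ¬q_5 = True
      q_3 ∨ (q_5 → q_1) = True
        q_5 → q_1 = True
    ((¬q_4 → ¬q_3) → ¬q_3) ∧ ((q_6 ∧ q_4) ∨ ¬q_6) = True
      (¬q_4 → ¬q_3) → ¬q_3 = True
        ¬q_4 → ¬q_3 = False
          ¬q_4 = True
          ¬q_3 = False
        ¬q_3 = False
      (q_6 ∧ q_4) ∨ ¬q_6 = True
        q_6 ∧ q_4 = False
        ¬q_6 = True
Both conjuncts True, so the formula holds.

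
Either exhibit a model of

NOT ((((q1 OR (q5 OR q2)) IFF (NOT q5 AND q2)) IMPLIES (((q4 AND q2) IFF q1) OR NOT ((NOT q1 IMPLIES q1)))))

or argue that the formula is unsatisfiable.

q1 = True, q2 = True, q4 = False, q5 = False

  NOT ((((q1 OR (q5 OR q2)) IFF (NOT q5 AND q2)) IMPLIES (((q4 AND q2) IFF q1) OR NOT ((NOT q1 IMPLIES q1))))) = True
    ((q1 OR (q5 OR q2)) IFF (NOT q5 AND q2)) IMPLIES (((q4 AND q2) IFF q1) OR NOT ((NOT q1 IMPLIES q1))) = False
      (q1 OR (q5 OR q2)) IFF (NOT q5 AND q2) = True
        q1 OR (q5 OR q2) = True
          q5 OR q2 = True
        NOT q5 AND q2 = True
          NOT q5 = True
      ((q4 AND q2) IFF q1) OR NOT ((NOT q1 IMPLIES q1)) = False
        (q4 AND q2) IFF q1 = False
          q4 AND q2 = False
        NOT ((NOT q1 IMPLIES q1)) = False
          NOT q1 IMPLIES q1 = True
            NOT q1 = False
The formula evaluates to True.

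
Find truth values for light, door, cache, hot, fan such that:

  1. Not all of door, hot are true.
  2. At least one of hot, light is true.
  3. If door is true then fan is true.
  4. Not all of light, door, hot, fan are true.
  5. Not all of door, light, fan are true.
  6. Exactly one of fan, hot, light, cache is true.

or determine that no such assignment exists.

light=F; door=F; cache=F; hot=T; fan=F

  (1) {door, hot}: 1/2 true — not all ✓
  (2) {hot, light}: 1 true — at least one ✓
  (3) door=F ⇒ fan: vacuous ✓
  (4) {light, door, hot, fan}: 1/4 true — not all ✓
  (5) {door, light, fan}: 0/3 true — not all ✓
  (6) {fan, hot, light, cache}: 1 true — exactly one ✓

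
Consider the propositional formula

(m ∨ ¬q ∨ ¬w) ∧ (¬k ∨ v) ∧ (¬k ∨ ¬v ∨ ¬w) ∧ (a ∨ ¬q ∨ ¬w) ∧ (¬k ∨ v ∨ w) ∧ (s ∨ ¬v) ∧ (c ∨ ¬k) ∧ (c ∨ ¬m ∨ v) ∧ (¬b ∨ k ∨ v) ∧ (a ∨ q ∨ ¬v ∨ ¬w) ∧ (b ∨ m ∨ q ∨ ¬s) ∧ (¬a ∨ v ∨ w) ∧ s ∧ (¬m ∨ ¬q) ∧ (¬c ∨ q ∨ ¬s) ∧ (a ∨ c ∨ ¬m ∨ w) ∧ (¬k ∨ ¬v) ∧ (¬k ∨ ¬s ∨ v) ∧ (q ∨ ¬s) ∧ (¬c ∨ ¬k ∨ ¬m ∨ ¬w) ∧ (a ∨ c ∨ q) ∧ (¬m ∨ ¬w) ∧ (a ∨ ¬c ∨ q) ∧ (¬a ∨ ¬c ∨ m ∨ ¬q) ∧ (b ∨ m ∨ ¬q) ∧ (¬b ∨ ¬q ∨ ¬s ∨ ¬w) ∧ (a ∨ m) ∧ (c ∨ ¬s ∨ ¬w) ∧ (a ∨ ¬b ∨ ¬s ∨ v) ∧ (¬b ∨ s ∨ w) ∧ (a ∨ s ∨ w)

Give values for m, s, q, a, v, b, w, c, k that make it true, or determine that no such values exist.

Unit clause (s) forces s = True.
In (q ∨ ¬s) only q is left, so q = True.
In (¬m ∨ ¬q) only ¬m is left, so m = False.
In (b ∨ m ∨ ¬q) only b is left, so b = True.
In (¬b ∨ ¬q ∨ ¬s ∨ ¬w) only ¬w is left, so w = False.
In (a ∨ m) only a is left, so a = True.
In (¬a ∨ v ∨ w) only v is left, so v = True.
In (¬k ∨ ¬v) only ¬k is left, so k = False.
In (¬a ∨ ¬c ∨ m ∨ ¬q) only ¬c is left, so c = False.
All clauses satisfied.

m = False, s = True, q = True, a = True, v = True, b = True, w = False, c = False, k = False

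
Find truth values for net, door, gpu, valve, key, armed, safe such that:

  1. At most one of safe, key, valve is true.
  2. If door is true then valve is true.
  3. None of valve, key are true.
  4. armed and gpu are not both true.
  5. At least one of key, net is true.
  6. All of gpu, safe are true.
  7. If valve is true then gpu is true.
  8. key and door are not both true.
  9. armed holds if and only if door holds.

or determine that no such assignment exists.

net=T, door=F, gpu=T, valve=F, key=F, armed=F, safe=T

  (1) {safe, key, valve}: 1 true — at most one ✓
  (2) door=F ⇒ valve: vacuous ✓
  (3) {valve, key}: 0 true — none ✓
  (4) armed=F, gpu=T — not both ✓
  (5) {key, net}: 1 true — at least one ✓
  (6) {gpu, safe}: all 2 true ✓
  (7) valve=F ⇒ gpu: vacuous ✓
  (8) key=F, door=F — not both ✓
  (9) armed=F, door=F — same ✓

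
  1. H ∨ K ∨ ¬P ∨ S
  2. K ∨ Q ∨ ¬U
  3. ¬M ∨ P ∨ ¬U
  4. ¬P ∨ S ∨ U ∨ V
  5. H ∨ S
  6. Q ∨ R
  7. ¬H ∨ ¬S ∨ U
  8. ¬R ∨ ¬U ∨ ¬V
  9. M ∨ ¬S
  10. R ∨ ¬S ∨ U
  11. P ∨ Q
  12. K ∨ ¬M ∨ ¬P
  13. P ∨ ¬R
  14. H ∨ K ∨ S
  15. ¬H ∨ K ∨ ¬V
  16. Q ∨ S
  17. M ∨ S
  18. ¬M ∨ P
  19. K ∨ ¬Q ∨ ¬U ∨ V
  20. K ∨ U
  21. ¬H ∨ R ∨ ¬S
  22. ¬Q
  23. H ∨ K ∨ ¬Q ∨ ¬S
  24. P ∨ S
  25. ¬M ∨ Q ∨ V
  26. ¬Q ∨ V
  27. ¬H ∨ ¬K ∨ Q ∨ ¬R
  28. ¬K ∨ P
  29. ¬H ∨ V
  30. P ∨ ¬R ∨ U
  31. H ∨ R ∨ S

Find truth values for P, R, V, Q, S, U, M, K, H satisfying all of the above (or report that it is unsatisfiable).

Unit clause (¬Q) forces Q = False.
In (Q ∨ R) only R is left, so R = True.
In (P ∨ Q) only P is left, so P = True.
In (Q ∨ S) only S is left, so S = True.
In (M ∨ ¬S) only M is left, so M = True.
In (K ∨ ¬M ∨ ¬P) only K is left, so K = True.
In (¬M ∨ Q ∨ V) only V is left, so V = True.
In (¬H ∨ ¬K ∨ Q ∨ ¬R) only ¬H is left, so H = False.
In (¬R ∨ ¬U ∨ ¬V) only ¬U is left, so U = False.
All clauses satisfied.

P=T, R=T, V=T, Q=F, S=T, U=F, M=T, K=T, H=F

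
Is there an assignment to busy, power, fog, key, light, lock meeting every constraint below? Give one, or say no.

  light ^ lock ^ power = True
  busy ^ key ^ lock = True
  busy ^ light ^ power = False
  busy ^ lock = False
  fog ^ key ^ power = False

Adding constraints 1, 3, 4 mod 2: every variable appears an even number of times on the left, so the left side is 0.
But the right sides sum to 1 (mod 2). 0 ≠ 1 — the system is inconsistent.

Unsatisfiable — no assignment works.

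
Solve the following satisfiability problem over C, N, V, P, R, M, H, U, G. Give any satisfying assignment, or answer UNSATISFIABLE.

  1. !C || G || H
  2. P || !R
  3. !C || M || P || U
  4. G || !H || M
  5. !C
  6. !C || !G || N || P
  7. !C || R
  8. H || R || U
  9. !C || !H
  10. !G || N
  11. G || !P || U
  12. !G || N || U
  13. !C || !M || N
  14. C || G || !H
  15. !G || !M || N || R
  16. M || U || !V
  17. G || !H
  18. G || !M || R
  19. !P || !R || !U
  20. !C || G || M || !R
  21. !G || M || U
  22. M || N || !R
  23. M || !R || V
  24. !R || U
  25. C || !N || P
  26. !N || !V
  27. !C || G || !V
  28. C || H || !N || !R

C: False; N: False; V: False; P: True; R: False; M: False; H: False; U: True; G: False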